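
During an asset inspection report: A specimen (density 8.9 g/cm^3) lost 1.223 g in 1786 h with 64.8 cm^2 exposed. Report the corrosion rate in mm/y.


Apply the mm/y weight-loss relation: CR = 87600 * W / (D * A * T)
Numerator: 87600 * 1.223 = 107134.8
Denominator: 8.9 * 64.8 * 1786 = 1030021.92
CR = 107134.8 / 1030021.92 = 0.10401 mm/y

0.10401 mm/y


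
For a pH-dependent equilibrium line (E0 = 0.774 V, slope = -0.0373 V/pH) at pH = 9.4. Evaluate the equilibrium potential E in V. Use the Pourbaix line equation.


Apply the Pourbaix line equation: E = E0 + slope*pH
E = 0.774 + (-0.0373)*9.4 = 0.774 + (-0.35062) = 0.42338 V
Rounded to 3 decimal places: E = 0.423 V

0.423 V


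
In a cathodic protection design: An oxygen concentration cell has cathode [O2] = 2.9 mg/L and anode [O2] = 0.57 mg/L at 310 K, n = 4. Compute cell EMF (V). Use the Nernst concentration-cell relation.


Apply the Nernst concentration-cell relation: E = (RT/nF)*ln(C_cathode/C_anode)
RT/nF = 8.314*310/(4*96485) = 0.00667808 V
ln(2.9/0.57) = 1.62683
E = 0.00667808 * 1.62683 = 0.01086 V

0.01086 V


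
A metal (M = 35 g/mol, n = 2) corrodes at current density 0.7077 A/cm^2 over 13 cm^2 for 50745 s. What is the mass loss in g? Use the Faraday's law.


Apply Faraday's law: m = i*A*t*M / (n*F)
Total charge passed Q = i*A*t = 0.7077*13*50745 = 466859.0745 C
m = Q*M/(n*F) = 466859.0745*35/(2*96485) = 84.6767 g

84.6767 g


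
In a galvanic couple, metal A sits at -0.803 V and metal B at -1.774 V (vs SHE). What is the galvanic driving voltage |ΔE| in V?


Driving voltage is the absolute potential difference.
|ΔE| = |-0.803 − (-1.774)| = 0.971 V

0.971 V


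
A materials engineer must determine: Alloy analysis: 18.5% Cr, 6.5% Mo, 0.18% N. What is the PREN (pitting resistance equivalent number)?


Apply the PREN formula: PREN = Cr + 3.3*Mo + 16*N
PREN = 18.5 + 3.3*6.5 + 16*0.18
PREN = 18.5 + 21.45 + 2.88 = 42.83

42.83


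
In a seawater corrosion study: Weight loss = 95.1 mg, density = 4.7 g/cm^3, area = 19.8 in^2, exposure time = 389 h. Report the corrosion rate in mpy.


Apply the mpy weight-loss relation: CR = 534 * W / (D * A * T)
Numerator: 534 * 95.1 = 50783.4
Denominator: 4.7 * 19.8 * 389 = 36200.34
CR = 50783.4 / 36200.34 = 1.4028 mpy

1.4028 mpy


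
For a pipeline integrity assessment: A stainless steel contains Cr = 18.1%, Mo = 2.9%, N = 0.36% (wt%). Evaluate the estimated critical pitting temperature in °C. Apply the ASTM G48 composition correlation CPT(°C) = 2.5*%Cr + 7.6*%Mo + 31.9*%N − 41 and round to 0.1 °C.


Apply the ASTM G48 empirical CPT estimate: CPT(°C) = 2.5*%Cr + 7.6*%Mo + 31.9*%N − 41
2.5*18.1 = 45.25; 7.6*2.9 = 22.04; 31.9*0.36 = 11.484
CPT = 45.25 + 22.04 + 11.484 − 41 = 37.774 °C
Rounded to 0.1 °C: CPT ≈ 37.8 °C

37.8 °C


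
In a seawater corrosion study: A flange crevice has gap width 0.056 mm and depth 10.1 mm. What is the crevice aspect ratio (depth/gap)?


Aspect ratio = depth / gap
Ratio = 10.1 / 0.056 = 180.4

180.4


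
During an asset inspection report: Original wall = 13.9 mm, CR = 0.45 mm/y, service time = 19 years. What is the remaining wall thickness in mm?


Remaining wall = original − CR × time
t = 13.9 − 0.45*19 = 13.9 − 8.55 = 5.35 mm

5.35 mm


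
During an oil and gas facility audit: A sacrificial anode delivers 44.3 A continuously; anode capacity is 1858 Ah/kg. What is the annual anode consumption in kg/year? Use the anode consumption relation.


Annual consumption = current * hours per year / capacity
Rate = 44.3 * 8760 / 1858 = 208.9 kg/year

208.9 kg/year


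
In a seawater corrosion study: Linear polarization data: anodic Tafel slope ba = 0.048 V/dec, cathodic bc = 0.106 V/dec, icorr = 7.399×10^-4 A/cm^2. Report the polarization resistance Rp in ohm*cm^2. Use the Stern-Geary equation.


Apply the Stern-Geary equation: Rp = ba*bc / (2.303*icorr*(ba+bc))
ba*bc = 0.048*0.106 = 0.005088
ba+bc = 0.154; 2.303*icorr*(ba+bc) = 2.303*7.399×10^-4*0.154 = 2.6241441×10^-4
Rp = 0.005088 / 2.6241441×10^-4 = 19.39 ohm*cm^2

19.39 ohm*cm^2


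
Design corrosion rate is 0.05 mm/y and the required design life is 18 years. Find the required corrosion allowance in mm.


Corrosion allowance = CR × design life
CA = 0.05 * 18 = 0.9 mm

0.9 mm


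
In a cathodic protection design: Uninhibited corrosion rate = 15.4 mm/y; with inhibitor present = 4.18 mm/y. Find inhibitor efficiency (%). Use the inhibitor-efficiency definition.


Apply the inhibitor-efficiency definition: IE = (CR_blank − CR_inh)/CR_blank × 100
IE = (15.4 − 4.18) / 15.4 × 100
IE = 11.22 / 15.4 × 100 = 72.9 %

72.9 %


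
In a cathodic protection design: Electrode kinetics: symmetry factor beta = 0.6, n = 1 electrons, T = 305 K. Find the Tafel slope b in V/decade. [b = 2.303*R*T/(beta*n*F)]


Apply the Tafel slope relation: b = 2.303*R*T/(beta*n*F)
Numerator: 2.303 * 8.314 * 305 = 5839.88
Denominator: 0.6 * 1 * 96485 = 57891.0
b = 5839.88 / 57891.0 = 0.101 V/decade

0.101 V/decade


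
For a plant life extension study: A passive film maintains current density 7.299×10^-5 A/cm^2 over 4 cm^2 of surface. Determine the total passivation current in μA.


I = i_pass * A, then convert A → μA (×10^6)
I = 7.299×10^-5 * 4 * 10^6 = 291.96 μA

291.96 μA


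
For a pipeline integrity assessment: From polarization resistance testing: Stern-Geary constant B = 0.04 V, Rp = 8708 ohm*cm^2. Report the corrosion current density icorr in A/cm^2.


Apply the Stern-Geary relation: icorr = B / Rp
icorr = 0.04 / 8708 = 4.593×10^-6 A/cm^2

4.593×10^-6 A/cm^2


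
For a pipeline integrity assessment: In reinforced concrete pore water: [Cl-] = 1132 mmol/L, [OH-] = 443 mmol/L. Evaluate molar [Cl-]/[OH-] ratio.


Threshold parameter = [Cl-] / [OH-] (molar basis; both in mmol/L, so units cancel)
Ratio = 1132 / 443 = 2.56

2.56


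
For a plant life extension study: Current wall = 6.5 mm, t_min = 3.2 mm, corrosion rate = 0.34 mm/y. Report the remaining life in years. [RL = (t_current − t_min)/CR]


Apply the remaining-life relation: RL = (t_current − t_min) / CR
RL = (6.5 − 3.2) / 0.34 = 3.3 / 0.34 = 9.7 years

9.7 years


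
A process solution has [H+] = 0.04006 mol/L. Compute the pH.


pH = −log10[H+]
pH = −log10(0.04006) = 1.4

1.4


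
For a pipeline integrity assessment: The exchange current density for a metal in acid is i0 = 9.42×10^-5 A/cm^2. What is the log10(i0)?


i0 = 9.42×10^-5 A/cm^2
log10(i0) = -4.026

-4.026


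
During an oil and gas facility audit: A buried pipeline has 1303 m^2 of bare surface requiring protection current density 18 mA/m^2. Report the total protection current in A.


I = area * current density, then convert mA → A (÷1000)
I = 1303 * 18 / 1000 = 23.45 A

23.45 A


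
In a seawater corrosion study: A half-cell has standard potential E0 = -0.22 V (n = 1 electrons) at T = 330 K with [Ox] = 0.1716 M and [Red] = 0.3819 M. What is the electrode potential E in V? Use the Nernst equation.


Apply the Nernst equation: E = E0 + (RT/nF)*ln([Ox]/[Red])
Step 1: RT/nF = 8.314*330/(1*96485) = 0.02843572 V
Step 2: [Ox]/[Red] = 0.1716/0.3819 = 0.449332
Step 3: ln(0.449332) = -0.799993
Step 4: correction = 0.02843572 * -0.799993 = -0.0227 V
E = -0.22 + -0.0227 = -0.2427 V

-0.2427 V


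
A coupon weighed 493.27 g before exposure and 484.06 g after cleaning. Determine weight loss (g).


Weight loss = initial − final
WL = 493.27 − 484.06 = 9.21 g

9.21 g


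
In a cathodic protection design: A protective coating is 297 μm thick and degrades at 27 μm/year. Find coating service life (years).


Service life = thickness / degradation rate
Life = 297 / 27 = 11.0 years

11.0 years


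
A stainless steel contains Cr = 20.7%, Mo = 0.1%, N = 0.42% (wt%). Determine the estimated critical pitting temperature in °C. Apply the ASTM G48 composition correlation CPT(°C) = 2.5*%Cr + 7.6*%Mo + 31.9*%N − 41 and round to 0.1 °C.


Apply the ASTM G48 empirical CPT estimate: CPT(°C) = 2.5*%Cr + 7.6*%Mo + 31.9*%N − 41
2.5*20.7 = 51.75; 7.6*0.1 = 0.76; 31.9*0.42 = 13.398
CPT = 51.75 + 0.76 + 13.398 − 41 = 24.908 °C
Rounded to 0.1 °C: CPT ≈ 24.9 °C

24.9 °C


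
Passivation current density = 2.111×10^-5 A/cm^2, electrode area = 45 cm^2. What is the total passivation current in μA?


I = i_pass * A, then convert A → μA (×10^6)
I = 2.111×10^-5 * 45 * 10^6 = 949.95 μA

949.95 μA


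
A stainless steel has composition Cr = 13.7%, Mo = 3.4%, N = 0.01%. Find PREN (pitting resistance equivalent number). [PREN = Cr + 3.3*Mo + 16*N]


Apply the PREN formula: PREN = Cr + 3.3*Mo + 16*N
PREN = 13.7 + 3.3*3.4 + 16*0.01
PREN = 13.7 + 11.22 + 0.16 = 25.08

25.08


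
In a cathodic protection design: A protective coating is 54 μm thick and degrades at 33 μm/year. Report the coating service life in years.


Service life = thickness / degradation rate
Life = 54 / 33 = 1.6 years

1.6 years


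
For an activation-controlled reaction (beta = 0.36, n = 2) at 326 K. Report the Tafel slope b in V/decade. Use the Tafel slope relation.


Apply the Tafel slope relation: b = 2.303*R*T/(beta*n*F)
Numerator: 2.303 * 8.314 * 326 = 6241.97
Denominator: 0.36 * 2 * 96485 = 69469.2
b = 6241.97 / 69469.2 = 0.09 V/decade

0.09 V/decade


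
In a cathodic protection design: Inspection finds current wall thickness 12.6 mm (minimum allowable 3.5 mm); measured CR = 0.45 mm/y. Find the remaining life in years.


Apply the remaining-life relation: RL = (t_current − t_min) / CR
RL = (12.6 − 3.5) / 0.45 = 9.1 / 0.45 = 20.2 years

20.2 years


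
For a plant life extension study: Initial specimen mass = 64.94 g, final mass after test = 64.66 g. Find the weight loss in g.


Weight loss = initial − final
WL = 64.94 − 64.66 = 0.28 g

0.28 g


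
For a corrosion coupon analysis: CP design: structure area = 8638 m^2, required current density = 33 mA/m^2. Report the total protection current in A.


I = area * current density, then convert mA → A (÷1000)
I = 8638 * 33 / 1000 = 285.05 A

285.05 A


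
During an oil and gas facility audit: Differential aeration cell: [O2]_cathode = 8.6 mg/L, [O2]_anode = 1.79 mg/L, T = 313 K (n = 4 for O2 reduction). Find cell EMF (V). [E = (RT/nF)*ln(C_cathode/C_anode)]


Apply the Nernst concentration-cell relation: E = (RT/nF)*ln(C_cathode/C_anode)
RT/nF = 8.314*313/(4*96485) = 0.00674271 V
ln(8.6/1.79) = 1.56955
E = 0.00674271 * 1.56955 = 0.01058 V

0.01058 V


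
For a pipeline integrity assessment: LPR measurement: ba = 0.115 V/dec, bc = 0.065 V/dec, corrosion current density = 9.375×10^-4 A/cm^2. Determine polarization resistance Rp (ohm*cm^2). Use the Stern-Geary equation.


Apply the Stern-Geary equation: Rp = ba*bc / (2.303*icorr*(ba+bc))
ba*bc = 0.115*0.065 = 0.007475
ba+bc = 0.18; 2.303*icorr*(ba+bc) = 2.303*9.375×10^-4*0.18 = 3.8863125×10^-4
Rp = 0.007475 / 3.8863125×10^-4 = 19.23 ohm*cm^2

19.23 ohm*cm^2


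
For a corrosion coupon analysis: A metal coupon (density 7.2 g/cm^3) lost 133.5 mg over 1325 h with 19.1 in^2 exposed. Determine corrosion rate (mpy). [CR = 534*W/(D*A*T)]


Apply the mpy weight-loss relation: CR = 534 * W / (D * A * T)
Numerator: 534 * 133.5 = 71289.0
Denominator: 7.2 * 19.1 * 1325 = 182214.0
CR = 71289.0 / 182214.0 = 0.39124 mpy

0.39124 mpy


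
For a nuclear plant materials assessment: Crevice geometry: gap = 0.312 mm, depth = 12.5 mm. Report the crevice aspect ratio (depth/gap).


Aspect ratio = depth / gap
Ratio = 12.5 / 0.312 = 40.1

40.1


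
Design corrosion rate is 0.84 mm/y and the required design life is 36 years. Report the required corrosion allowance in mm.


Corrosion allowance = CR × design life
CA = 0.84 * 36 = 30.24 mm

30.24 mm


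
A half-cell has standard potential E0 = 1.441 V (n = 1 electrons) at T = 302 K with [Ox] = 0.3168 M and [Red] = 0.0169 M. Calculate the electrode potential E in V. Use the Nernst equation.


Apply the Nernst equation: E = E0 + (RT/nF)*ln([Ox]/[Red])
Step 1: RT/nF = 8.314*302/(1*96485) = 0.02602299 V
Step 2: [Ox]/[Red] = 0.3168/0.0169 = 18.745562
Step 3: ln(18.745562) = 2.930957
Step 4: correction = 0.02602299 * 2.930957 = 0.076 V
E = 1.441 + 0.076 = 1.517 V

1.517 V


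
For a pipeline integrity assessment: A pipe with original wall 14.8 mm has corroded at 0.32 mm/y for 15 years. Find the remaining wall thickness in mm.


Remaining wall = original − CR × time
t = 14.8 − 0.32*15 = 14.8 − 4.8 = 10.0 mm

10.0 mm


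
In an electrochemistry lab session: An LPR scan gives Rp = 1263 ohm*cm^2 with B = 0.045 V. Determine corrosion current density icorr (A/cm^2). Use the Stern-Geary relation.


Apply the Stern-Geary relation: icorr = B / Rp
icorr = 0.045 / 1263 = 3.563×10^-5 A/cm^2

3.563×10^-5 A/cm^2


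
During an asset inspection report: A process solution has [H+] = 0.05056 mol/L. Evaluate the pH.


pH = −log10[H+]
pH = −log10(0.05056) = 1.3

1.3


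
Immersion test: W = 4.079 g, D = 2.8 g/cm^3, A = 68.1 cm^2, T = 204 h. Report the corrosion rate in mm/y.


Apply the mm/y weight-loss relation: CR = 87600 * W / (D * A * T)
Numerator: 87600 * 4.079 = 357320.4
Denominator: 2.8 * 68.1 * 204 = 38898.72
CR = 357320.4 / 38898.72 = 9.185917 mm/y

9.185917 mm/y


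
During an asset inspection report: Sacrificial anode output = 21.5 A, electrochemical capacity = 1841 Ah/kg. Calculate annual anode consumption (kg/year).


Annual consumption = current * hours per year / capacity
Rate = 21.5 * 8760 / 1841 = 102.3 kg/year

102.3 kg/year


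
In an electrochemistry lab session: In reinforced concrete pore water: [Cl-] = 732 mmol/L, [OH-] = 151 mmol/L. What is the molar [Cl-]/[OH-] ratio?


Threshold parameter = [Cl-] / [OH-] (molar basis; both in mmol/L, so units cancel)
Ratio = 732 / 151 = 4.85

4.85


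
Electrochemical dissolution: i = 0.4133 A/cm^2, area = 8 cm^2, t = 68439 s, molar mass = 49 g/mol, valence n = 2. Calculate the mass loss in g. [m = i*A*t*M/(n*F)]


Apply Faraday's law: m = i*A*t*M / (n*F)
Total charge passed Q = i*A*t = 0.4133*8*68439 = 226286.7096 C
m = Q*M/(n*F) = 226286.7096*49/(2*96485) = 57.45996 g

57.45996 g


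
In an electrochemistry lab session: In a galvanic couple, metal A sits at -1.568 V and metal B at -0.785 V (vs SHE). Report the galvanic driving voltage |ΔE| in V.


Driving voltage is the absolute potential difference.
|ΔE| = |-1.568 − (-0.785)| = 0.783 V

0.783 V


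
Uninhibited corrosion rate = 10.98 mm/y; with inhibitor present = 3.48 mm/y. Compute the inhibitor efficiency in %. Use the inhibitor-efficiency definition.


Apply the inhibitor-efficiency definition: IE = (CR_blank − CR_inh)/CR_blank × 100
IE = (10.98 − 3.48) / 10.98 × 100
IE = 7.5 / 10.98 × 100 = 68.3 %

68.3 %


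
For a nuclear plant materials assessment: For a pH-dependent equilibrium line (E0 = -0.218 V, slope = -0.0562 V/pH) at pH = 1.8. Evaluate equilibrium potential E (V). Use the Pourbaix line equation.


Apply the Pourbaix line equation: E = E0 + slope*pH
E = -0.218 + (-0.0562)*1.8 = -0.218 + (-0.10116) = -0.31916 V
Rounded to 3 decimal places: E = -0.319 V

-0.319 V


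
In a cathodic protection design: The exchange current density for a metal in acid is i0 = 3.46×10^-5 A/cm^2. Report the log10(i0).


i0 = 3.46×10^-5 A/cm^2
log10(i0) = -4.461

-4.461


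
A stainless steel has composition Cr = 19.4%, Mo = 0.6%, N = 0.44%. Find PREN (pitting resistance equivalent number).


Apply the PREN formula: PREN = Cr + 3.3*Mo + 16*N
PREN = 19.4 + 3.3*0.6 + 16*0.44
PREN = 19.4 + 1.98 + 7.04 = 28.42

28.42


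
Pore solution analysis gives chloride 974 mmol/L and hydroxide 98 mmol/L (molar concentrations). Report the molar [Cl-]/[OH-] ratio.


Threshold parameter = [Cl-] / [OH-] (molar basis; both in mmol/L, so units cancel)
Ratio = 974 / 98 = 9.94

9.94


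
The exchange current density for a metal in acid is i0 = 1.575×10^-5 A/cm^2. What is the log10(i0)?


i0 = 1.575×10^-5 A/cm^2
log10(i0) = -4.803

-4.803


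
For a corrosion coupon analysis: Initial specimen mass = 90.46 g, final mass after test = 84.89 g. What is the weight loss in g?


Weight loss = initial − final
WL = 90.46 − 84.89 = 5.57 g

5.57 g


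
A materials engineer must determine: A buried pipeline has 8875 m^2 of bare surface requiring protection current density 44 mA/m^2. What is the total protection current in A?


I = area * current density, then convert mA → A (÷1000)
I = 8875 * 44 / 1000 = 390.5 A

390.5 A


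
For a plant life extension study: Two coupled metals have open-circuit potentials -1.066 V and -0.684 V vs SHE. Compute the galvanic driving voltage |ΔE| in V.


Driving voltage is the absolute potential difference.
|ΔE| = |-1.066 − (-0.684)| = 0.382 V

0.382 V


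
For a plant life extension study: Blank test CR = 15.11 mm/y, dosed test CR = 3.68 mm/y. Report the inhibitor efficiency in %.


Apply the inhibitor-efficiency definition: IE = (CR_blank − CR_inh)/CR_blank × 100
IE = (15.11 − 3.68) / 15.11 × 100
IE = 11.43 / 15.11 × 100 = 75.6 %

75.6 %


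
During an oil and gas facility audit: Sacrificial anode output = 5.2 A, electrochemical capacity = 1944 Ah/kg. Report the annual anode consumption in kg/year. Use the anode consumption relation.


Annual consumption = current * hours per year / capacity
Rate = 5.2 * 8760 / 1944 = 23.4 kg/year

23.4 kg/year


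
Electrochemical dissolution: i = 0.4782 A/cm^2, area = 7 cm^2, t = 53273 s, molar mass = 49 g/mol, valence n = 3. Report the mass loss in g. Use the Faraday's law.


Apply Faraday's law: m = i*A*t*M / (n*F)
Total charge passed Q = i*A*t = 0.4782*7*53273 = 178326.0402 C
m = Q*M/(n*F) = 178326.0402*49/(3*96485) = 30.188 g

30.188 g


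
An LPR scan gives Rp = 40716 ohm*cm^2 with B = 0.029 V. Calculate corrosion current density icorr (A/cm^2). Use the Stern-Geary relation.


Apply the Stern-Geary relation: icorr = B / Rp
icorr = 0.029 / 40716 = 7.123×10^-7 A/cm^2

7.123×10^-7 A/cm^2


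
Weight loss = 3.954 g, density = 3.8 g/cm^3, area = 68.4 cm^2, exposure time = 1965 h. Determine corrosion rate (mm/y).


Apply the mm/y weight-loss relation: CR = 87600 * W / (D * A * T)
Numerator: 87600 * 3.954 = 346370.4
Denominator: 3.8 * 68.4 * 1965 = 510742.8
CR = 346370.4 / 510742.8 = 0.67817 mm/y

0.67817 mm/y


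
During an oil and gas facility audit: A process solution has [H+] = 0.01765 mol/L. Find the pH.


pH = −log10[H+]
pH = −log10(0.01765) = 1.75

1.75


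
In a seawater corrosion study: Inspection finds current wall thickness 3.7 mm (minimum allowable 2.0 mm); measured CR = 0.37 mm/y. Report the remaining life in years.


Apply the remaining-life relation: RL = (t_current − t_min) / CR
RL = (3.7 − 2.0) / 0.37 = 1.7 / 0.37 = 4.6 years

4.6 years


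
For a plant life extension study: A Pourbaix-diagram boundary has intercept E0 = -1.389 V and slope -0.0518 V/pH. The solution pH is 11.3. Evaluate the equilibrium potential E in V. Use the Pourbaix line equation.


Apply the Pourbaix line equation: E = E0 + slope*pH
E = -1.389 + (-0.0518)*11.3 = -1.389 + (-0.58534) = -1.97434 V
Rounded to 4 decimal places: E = -1.9743 V

-1.9743 V


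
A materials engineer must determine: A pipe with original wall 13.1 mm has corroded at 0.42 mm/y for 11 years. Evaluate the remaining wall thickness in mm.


Remaining wall = original − CR × time
t = 13.1 − 0.42*11 = 13.1 − 4.62 = 8.48 mm

8.48 mm


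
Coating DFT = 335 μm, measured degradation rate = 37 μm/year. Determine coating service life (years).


Service life = thickness / degradation rate
Life = 335 / 37 = 9.1 years

9.1 years


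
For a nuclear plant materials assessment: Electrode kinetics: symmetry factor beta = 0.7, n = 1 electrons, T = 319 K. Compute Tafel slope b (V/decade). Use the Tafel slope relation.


Apply the Tafel slope relation: b = 2.303*R*T/(beta*n*F)
Numerator: 2.303 * 8.314 * 319 = 6107.94
Denominator: 0.7 * 1 * 96485 = 67539.5
b = 6107.94 / 67539.5 = 0.09 V/decade

0.09 V/decade


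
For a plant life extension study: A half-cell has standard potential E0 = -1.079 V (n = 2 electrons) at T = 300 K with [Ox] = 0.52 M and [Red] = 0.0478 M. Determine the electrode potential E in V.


Apply the Nernst equation: E = E0 + (RT/nF)*ln([Ox]/[Red])
Step 1: RT/nF = 8.314*300/(2*96485) = 0.01292533 V
Step 2: [Ox]/[Red] = 0.52/0.0478 = 10.878661
Step 3: ln(10.878661) = 2.386803
Step 4: correction = 0.01292533 * 2.386803 = 0.0309 V
E = -1.079 + 0.0309 = -1.0481 V

-1.0481 V


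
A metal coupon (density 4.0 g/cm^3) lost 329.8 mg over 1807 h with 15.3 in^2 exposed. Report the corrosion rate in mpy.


Apply the mpy weight-loss relation: CR = 534 * W / (D * A * T)
Numerator: 534 * 329.8 = 176113.2
Denominator: 4.0 * 15.3 * 1807 = 110588.4
CR = 176113.2 / 110588.4 = 1.5925 mpy

1.5925 mpy


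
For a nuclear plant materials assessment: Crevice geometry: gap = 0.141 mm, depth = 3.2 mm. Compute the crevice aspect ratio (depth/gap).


Aspect ratio = depth / gap
Ratio = 3.2 / 0.141 = 22.7

22.7


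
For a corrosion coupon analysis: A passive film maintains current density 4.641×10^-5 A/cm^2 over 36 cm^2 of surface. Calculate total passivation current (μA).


I = i_pass * A, then convert A → μA (×10^6)
I = 4.641×10^-5 * 36 * 10^6 = 1670.76 μA

1670.76 μA


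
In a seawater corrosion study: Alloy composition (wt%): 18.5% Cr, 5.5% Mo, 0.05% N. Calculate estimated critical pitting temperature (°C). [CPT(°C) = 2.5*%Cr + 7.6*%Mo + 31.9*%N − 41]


Apply the ASTM G48 empirical CPT estimate: CPT(°C) = 2.5*%Cr + 7.6*%Mo + 31.9*%N − 41
2.5*18.5 = 46.25; 7.6*5.5 = 41.8; 31.9*0.05 = 1.595
CPT = 46.25 + 41.8 + 1.595 − 41 = 48.645 °C
Rounded to 0.1 °C: CPT ≈ 48.6 °C

48.6 °C


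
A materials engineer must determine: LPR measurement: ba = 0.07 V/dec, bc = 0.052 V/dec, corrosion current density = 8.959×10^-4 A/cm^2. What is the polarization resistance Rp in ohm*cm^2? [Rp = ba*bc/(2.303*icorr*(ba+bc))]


Apply the Stern-Geary equation: Rp = ba*bc / (2.303*icorr*(ba+bc))
ba*bc = 0.07*0.052 = 0.00364
ba+bc = 0.122; 2.303*icorr*(ba+bc) = 2.303*8.959×10^-4*0.122 = 2.5171744×10^-4
Rp = 0.00364 / 2.5171744×10^-4 = 14.5 ohm*cm^2

14.5 ohm*cm^2


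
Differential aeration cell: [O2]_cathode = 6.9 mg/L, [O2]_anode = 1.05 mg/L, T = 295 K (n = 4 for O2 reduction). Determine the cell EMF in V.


Apply the Nernst concentration-cell relation: E = (RT/nF)*ln(C_cathode/C_anode)
RT/nF = 8.314*295/(4*96485) = 0.00635495 V
ln(6.9/1.05) = 1.88273
E = 0.00635495 * 1.88273 = 0.01196 V

0.01196 V


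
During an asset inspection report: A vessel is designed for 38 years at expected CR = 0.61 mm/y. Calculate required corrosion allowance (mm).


Corrosion allowance = CR × design life
CA = 0.61 * 38 = 23.18 mm

23.18 mm


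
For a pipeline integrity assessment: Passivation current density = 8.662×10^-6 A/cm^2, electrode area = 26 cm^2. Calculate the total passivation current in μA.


I = i_pass * A, then convert A → μA (×10^6)
I = 8.662×10^-6 * 26 * 10^6 = 225.21 μA

225.21 μA


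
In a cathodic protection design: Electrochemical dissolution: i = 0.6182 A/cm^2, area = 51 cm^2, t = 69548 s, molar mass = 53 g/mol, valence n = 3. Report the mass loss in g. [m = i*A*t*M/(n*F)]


Apply Faraday's law: m = i*A*t*M / (n*F)
Total charge passed Q = i*A*t = 0.6182*51*69548 = 2192723.2536 C
m = Q*M/(n*F) = 2192723.2536*53/(3*96485) = 401.49361 g

401.49361 g


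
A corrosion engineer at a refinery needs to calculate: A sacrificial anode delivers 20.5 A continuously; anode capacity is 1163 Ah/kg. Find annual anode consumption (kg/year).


Annual consumption = current * hours per year / capacity
Rate = 20.5 * 8760 / 1163 = 154.4 kg/year

154.4 kg/year


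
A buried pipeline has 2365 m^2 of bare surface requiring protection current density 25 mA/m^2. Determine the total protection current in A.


I = area * current density, then convert mA → A (÷1000)
I = 2365 * 25 / 1000 = 59.13 A

59.13 A


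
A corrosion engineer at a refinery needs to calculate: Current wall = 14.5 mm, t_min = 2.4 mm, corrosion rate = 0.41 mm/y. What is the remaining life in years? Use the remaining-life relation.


Apply the remaining-life relation: RL = (t_current − t_min) / CR
RL = (14.5 − 2.4) / 0.41 = 12.1 / 0.41 = 29.5 years

29.5 years


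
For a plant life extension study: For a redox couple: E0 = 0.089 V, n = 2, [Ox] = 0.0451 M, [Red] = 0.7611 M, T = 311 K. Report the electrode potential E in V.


Apply the Nernst equation: E = E0 + (RT/nF)*ln([Ox]/[Red])
Step 1: RT/nF = 8.314*311/(2*96485) = 0.01339925 V
Step 2: [Ox]/[Red] = 0.0451/0.7611 = 0.059256
Step 3: ln(0.059256) = -2.825888
Step 4: correction = 0.01339925 * -2.825888 = -0.038 V
E = 0.089 + -0.038 = 0.051 V

0.051 V


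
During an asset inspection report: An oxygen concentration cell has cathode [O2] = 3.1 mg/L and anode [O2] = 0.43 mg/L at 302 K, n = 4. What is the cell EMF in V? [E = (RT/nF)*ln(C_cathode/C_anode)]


Apply the Nernst concentration-cell relation: E = (RT/nF)*ln(C_cathode/C_anode)
RT/nF = 8.314*302/(4*96485) = 0.00650575 V
ln(3.1/0.43) = 1.97537
E = 0.00650575 * 1.97537 = 0.01285 V

0.01285 V


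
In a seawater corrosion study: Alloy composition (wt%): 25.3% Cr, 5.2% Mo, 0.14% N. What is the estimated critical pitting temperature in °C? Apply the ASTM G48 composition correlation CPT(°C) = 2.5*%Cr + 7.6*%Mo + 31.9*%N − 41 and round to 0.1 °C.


Apply the ASTM G48 empirical CPT estimate: CPT(°C) = 2.5*%Cr + 7.6*%Mo + 31.9*%N − 41
2.5*25.3 = 63.25; 7.6*5.2 = 39.52; 31.9*0.14 = 4.466
CPT = 63.25 + 39.52 + 4.466 − 41 = 66.236 °C
Rounded to 0.1 °C: CPT ≈ 66.2 °C

66.2 °C


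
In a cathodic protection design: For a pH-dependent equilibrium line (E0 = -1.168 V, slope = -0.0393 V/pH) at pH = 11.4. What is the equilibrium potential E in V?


Apply the Pourbaix line equation: E = E0 + slope*pH
E = -1.168 + (-0.0393)*11.4 = -1.168 + (-0.44802) = -1.61602 V
Rounded to 4 decimal places: E = -1.6160 V

-1.6160 V


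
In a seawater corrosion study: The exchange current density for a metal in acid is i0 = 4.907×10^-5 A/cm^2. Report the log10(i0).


i0 = 4.907×10^-5 A/cm^2
log10(i0) = -4.309

-4.309


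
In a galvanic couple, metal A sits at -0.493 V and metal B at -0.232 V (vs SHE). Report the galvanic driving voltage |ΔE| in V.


Driving voltage is the absolute potential difference.
|ΔE| = |-0.493 − (-0.232)| = 0.261 V

0.261 V


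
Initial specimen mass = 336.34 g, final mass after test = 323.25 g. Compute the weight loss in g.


Weight loss = initial − final
WL = 336.34 − 323.25 = 13.09 g

13.09 g


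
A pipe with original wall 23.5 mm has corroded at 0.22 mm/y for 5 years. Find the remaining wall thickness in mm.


Remaining wall = original − CR × time
t = 23.5 − 0.22*5 = 23.5 − 1.1 = 22.4 mm

22.4 mm


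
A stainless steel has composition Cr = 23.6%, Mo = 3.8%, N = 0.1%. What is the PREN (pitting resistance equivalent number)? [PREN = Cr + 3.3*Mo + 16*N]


Apply the PREN formula: PREN = Cr + 3.3*Mo + 16*N
PREN = 23.6 + 3.3*3.8 + 16*0.1
PREN = 23.6 + 12.54 + 1.6 = 37.74

37.74


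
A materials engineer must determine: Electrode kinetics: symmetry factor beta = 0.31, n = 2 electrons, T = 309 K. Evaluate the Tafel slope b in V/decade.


Apply the Tafel slope relation: b = 2.303*R*T/(beta*n*F)
Numerator: 2.303 * 8.314 * 309 = 5916.47
Denominator: 0.31 * 2 * 96485 = 59820.7
b = 5916.47 / 59820.7 = 0.099 V/decade

0.099 V/decade


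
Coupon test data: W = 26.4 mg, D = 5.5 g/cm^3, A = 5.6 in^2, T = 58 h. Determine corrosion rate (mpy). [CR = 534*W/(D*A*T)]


Apply the mpy weight-loss relation: CR = 534 * W / (D * A * T)
Numerator: 534 * 26.4 = 14097.6
Denominator: 5.5 * 5.6 * 58 = 1786.4
CR = 14097.6 / 1786.4 = 7.8916 mpy

7.8916 mpy


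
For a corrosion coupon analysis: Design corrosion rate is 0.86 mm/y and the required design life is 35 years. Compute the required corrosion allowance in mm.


Corrosion allowance = CR × design life
CA = 0.86 * 35 = 30.1 mm

30.1 mm


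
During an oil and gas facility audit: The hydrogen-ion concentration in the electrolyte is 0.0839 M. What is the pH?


pH = −log10[H+]
pH = −log10(0.0839) = 1.08

1.08


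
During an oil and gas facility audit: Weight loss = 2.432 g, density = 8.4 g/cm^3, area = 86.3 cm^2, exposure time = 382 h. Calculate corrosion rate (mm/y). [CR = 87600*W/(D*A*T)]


Apply the mm/y weight-loss relation: CR = 87600 * W / (D * A * T)
Numerator: 87600 * 2.432 = 213043.2
Denominator: 8.4 * 86.3 * 382 = 276919.44
CR = 213043.2 / 276919.44 = 0.769333 mm/y

0.769333 mm/y


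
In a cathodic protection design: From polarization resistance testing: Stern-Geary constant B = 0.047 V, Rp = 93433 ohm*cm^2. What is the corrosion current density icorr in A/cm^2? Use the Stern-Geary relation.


Apply the Stern-Geary relation: icorr = B / Rp
icorr = 0.047 / 93433 = 5.03×10^-7 A/cm^2

5.03×10^-7 A/cm^2


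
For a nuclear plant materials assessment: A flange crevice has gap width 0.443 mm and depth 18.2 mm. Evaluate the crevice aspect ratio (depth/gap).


Aspect ratio = depth / gap
Ratio = 18.2 / 0.443 = 41.1

41.1


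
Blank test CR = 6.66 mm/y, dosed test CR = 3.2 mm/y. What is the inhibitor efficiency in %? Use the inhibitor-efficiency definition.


Apply the inhibitor-efficiency definition: IE = (CR_blank − CR_inh)/CR_blank × 100
IE = (6.66 − 3.2) / 6.66 × 100
IE = 3.46 / 6.66 × 100 = 52.0 %

52.0 %


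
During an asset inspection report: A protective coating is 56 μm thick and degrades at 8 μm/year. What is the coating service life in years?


Service life = thickness / degradation rate
Life = 56 / 8 = 7.0 years

7.0 years


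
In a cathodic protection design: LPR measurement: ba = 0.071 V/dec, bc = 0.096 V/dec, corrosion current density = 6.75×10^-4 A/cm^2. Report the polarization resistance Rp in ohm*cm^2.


Apply the Stern-Geary equation: Rp = ba*bc / (2.303*icorr*(ba+bc))
ba*bc = 0.071*0.096 = 0.006816
ba+bc = 0.167; 2.303*icorr*(ba+bc) = 2.303*6.75×10^-4*0.167 = 2.5960567×10^-4
Rp = 0.006816 / 2.5960567×10^-4 = 26.3 ohm*cm^2

26.3 ohm*cm^2


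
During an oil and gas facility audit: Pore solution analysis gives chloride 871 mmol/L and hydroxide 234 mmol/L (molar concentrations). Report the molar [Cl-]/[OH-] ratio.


Threshold parameter = [Cl-] / [OH-] (molar basis; both in mmol/L, so units cancel)
Ratio = 871 / 234 = 3.72

3.72


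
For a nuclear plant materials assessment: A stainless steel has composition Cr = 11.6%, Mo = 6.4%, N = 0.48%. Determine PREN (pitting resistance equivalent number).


Apply the PREN formula: PREN = Cr + 3.3*Mo + 16*N
PREN = 11.6 + 3.3*6.4 + 16*0.48
PREN = 11.6 + 21.12 + 7.68 = 40.4

40.4


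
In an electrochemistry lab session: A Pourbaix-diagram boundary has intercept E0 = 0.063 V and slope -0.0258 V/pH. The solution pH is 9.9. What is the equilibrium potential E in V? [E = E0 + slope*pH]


Apply the Pourbaix line equation: E = E0 + slope*pH
E = 0.063 + (-0.0258)*9.9 = 0.063 + (-0.25542) = -0.19242 V
Rounded to 3 decimal places: E = -0.192 V

-0.192 V


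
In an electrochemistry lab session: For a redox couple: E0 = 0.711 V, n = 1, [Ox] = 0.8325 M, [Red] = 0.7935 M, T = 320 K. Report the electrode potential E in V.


Apply the Nernst equation: E = E0 + (RT/nF)*ln([Ox]/[Red])
Step 1: RT/nF = 8.314*320/(1*96485) = 0.02757403 V
Step 2: [Ox]/[Red] = 0.8325/0.7935 = 1.049149
Step 3: ln(1.049149) = 0.047979
Step 4: correction = 0.02757403 * 0.047979 = 0.001 V
E = 0.711 + 0.001 = 0.712 V

0.712 V


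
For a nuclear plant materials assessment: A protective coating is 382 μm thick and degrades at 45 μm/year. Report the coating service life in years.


Service life = thickness / degradation rate
Life = 382 / 45 = 8.5 years

8.5 years


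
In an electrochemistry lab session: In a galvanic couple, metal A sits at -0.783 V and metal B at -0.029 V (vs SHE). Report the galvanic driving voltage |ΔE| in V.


Driving voltage is the absolute potential difference.
|ΔE| = |-0.783 − (-0.029)| = 0.754 V

0.754 V


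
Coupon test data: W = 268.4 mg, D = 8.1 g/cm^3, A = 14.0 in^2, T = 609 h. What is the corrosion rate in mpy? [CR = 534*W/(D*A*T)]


Apply the mpy weight-loss relation: CR = 534 * W / (D * A * T)
Numerator: 534 * 268.4 = 143325.6
Denominator: 8.1 * 14.0 * 609 = 69060.6
CR = 143325.6 / 69060.6 = 2.0754 mpy

2.0754 mpy


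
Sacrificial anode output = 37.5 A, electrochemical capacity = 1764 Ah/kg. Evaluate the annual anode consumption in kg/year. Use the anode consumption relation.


Annual consumption = current * hours per year / capacity
Rate = 37.5 * 8760 / 1764 = 186.2 kg/year

186.2 kg/year


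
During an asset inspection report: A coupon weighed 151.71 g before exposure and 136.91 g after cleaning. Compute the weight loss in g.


Weight loss = initial − final
WL = 151.71 − 136.91 = 14.8 g

14.8 g


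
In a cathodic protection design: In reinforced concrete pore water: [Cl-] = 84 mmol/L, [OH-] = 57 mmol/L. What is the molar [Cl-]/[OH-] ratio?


Threshold parameter = [Cl-] / [OH-] (molar basis; both in mmol/L, so units cancel)
Ratio = 84 / 57 = 1.47

1.47


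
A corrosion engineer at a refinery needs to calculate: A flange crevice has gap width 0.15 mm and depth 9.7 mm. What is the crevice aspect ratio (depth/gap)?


Aspect ratio = depth / gap
Ratio = 9.7 / 0.15 = 64.7

64.7


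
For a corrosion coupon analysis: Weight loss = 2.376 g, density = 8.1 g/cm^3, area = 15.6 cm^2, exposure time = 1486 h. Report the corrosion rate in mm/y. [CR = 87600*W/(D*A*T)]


Apply the mm/y weight-loss relation: CR = 87600 * W / (D * A * T)
Numerator: 87600 * 2.376 = 208137.6
Denominator: 8.1 * 15.6 * 1486 = 187770.96
CR = 208137.6 / 187770.96 = 1.10847 mm/y

1.10847 mm/y


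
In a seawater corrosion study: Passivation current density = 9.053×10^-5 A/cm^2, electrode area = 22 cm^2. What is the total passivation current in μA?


I = i_pass * A, then convert A → μA (×10^6)
I = 9.053×10^-5 * 22 * 10^6 = 1991.66 μA

1991.66 μA


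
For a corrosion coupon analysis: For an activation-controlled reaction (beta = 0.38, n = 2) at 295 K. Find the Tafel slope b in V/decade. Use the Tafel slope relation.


Apply the Tafel slope relation: b = 2.303*R*T/(beta*n*F)
Numerator: 2.303 * 8.314 * 295 = 5648.41
Denominator: 0.38 * 2 * 96485 = 73328.6
b = 5648.41 / 73328.6 = 0.077 V/decade

0.077 V/decade


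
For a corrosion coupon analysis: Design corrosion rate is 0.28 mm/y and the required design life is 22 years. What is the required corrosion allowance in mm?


Corrosion allowance = CR × design life
CA = 0.28 * 22 = 6.16 mm

6.16 mm


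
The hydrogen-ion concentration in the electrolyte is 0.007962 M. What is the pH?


pH = −log10[H+]
pH = −log10(0.007962) = 2.1

2.1


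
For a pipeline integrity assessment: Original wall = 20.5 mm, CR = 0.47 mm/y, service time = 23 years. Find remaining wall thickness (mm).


Remaining wall = original − CR × time
t = 20.5 − 0.47*23 = 20.5 − 10.81 = 9.69 mm

9.69 mm


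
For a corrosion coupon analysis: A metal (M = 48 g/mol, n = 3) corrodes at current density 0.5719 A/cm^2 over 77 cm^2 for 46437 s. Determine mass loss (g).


Apply Faraday's law: m = i*A*t*M / (n*F)
Total charge passed Q = i*A*t = 0.5719*77*46437 = 2044913.6631 C
m = Q*M/(n*F) = 2044913.6631*48/(3*96485) = 339.1058 g

339.1058 g


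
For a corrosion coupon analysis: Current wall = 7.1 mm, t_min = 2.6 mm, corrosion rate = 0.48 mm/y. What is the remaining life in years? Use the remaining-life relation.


Apply the remaining-life relation: RL = (t_current − t_min) / CR
RL = (7.1 − 2.6) / 0.48 = 4.5 / 0.48 = 9.4 years

9.4 years


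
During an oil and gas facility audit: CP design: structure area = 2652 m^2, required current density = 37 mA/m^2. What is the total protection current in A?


I = area * current density, then convert mA → A (÷1000)
I = 2652 * 37 / 1000 = 98.12 A

98.12 A


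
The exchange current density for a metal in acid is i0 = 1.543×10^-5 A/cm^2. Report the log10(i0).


i0 = 1.543×10^-5 A/cm^2
log10(i0) = -4.812

-4.812


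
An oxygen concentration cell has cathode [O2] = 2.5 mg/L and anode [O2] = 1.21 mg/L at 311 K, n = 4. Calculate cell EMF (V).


Apply the Nernst concentration-cell relation: E = (RT/nF)*ln(C_cathode/C_anode)
RT/nF = 8.314*311/(4*96485) = 0.00669963 V
ln(2.5/1.21) = 0.72567
E = 0.00669963 * 0.72567 = 0.00486 V

0.00486 V


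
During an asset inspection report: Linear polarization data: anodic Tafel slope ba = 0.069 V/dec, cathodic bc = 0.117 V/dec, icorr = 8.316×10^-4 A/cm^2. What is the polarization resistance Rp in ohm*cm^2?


Apply the Stern-Geary equation: Rp = ba*bc / (2.303*icorr*(ba+bc))
ba*bc = 0.069*0.117 = 0.008073
ba+bc = 0.186; 2.303*icorr*(ba+bc) = 2.303*8.316×10^-4*0.186 = 3.5622251×10^-4
Rp = 0.008073 / 3.5622251×10^-4 = 22.66 ohm*cm^2

22.66 ohm*cm^2


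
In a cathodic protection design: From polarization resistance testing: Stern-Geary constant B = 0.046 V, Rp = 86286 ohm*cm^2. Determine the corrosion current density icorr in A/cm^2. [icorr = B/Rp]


Apply the Stern-Geary relation: icorr = B / Rp
icorr = 0.046 / 86286 = 5.331×10^-7 A/cm^2

5.331×10^-7 A/cm^2


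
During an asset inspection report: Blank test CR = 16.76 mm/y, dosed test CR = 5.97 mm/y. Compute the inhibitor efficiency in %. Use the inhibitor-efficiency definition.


Apply the inhibitor-efficiency definition: IE = (CR_blank − CR_inh)/CR_blank × 100
IE = (16.76 − 5.97) / 16.76 × 100
IE = 10.79 / 16.76 × 100 = 64.4 %

64.4 %


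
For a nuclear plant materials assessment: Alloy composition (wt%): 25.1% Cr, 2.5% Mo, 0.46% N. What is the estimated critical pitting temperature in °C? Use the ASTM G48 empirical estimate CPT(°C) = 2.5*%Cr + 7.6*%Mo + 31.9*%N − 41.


Apply the ASTM G48 empirical CPT estimate: CPT(°C) = 2.5*%Cr + 7.6*%Mo + 31.9*%N − 41
2.5*25.1 = 62.75; 7.6*2.5 = 19; 31.9*0.46 = 14.674
CPT = 62.75 + 19 + 14.674 − 41 = 55.424 °C
Rounded to 0.1 °C: CPT ≈ 55.4 °C

55.4 °C


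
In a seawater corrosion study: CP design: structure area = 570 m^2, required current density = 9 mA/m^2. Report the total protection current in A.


I = area * current density, then convert mA → A (÷1000)
I = 570 * 9 / 1000 = 5.13 A

5.13 A


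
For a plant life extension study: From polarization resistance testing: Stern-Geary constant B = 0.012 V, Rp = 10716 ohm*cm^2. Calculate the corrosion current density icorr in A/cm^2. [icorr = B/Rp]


Apply the Stern-Geary relation: icorr = B / Rp
icorr = 0.012 / 10716 = 1.12×10^-6 A/cm^2

1.12×10^-6 A/cm^2


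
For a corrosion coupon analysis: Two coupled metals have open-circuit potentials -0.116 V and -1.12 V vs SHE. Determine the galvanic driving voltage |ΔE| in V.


Driving voltage is the absolute potential difference.
|ΔE| = |-0.116 − (-1.12)| = 1.004 V

1.004 V


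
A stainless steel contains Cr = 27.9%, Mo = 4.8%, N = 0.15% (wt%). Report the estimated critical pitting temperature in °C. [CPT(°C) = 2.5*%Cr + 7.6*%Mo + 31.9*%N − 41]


Apply the ASTM G48 empirical CPT estimate: CPT(°C) = 2.5*%Cr + 7.6*%Mo + 31.9*%N − 41
2.5*27.9 = 69.75; 7.6*4.8 = 36.48; 31.9*0.15 = 4.785
CPT = 69.75 + 36.48 + 4.785 − 41 = 70.015 °C
Rounded to 0.1 °C: CPT ≈ 70.0 °C

70.0 °C


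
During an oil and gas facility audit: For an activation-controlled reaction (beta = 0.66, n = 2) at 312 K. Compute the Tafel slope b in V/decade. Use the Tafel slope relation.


Apply the Tafel slope relation: b = 2.303*R*T/(beta*n*F)
Numerator: 2.303 * 8.314 * 312 = 5973.91
Denominator: 0.66 * 2 * 96485 = 127360.2
b = 5973.91 / 127360.2 = 0.047 V/decade

0.047 V/decade
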